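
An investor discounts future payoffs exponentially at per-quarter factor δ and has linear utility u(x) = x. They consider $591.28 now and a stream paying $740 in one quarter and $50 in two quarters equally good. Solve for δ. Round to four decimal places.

The stream is worth 740δ + 50δ² today, so 740δ + 50δ² = 591.28.
Rearranged: 50δ² + 740δ − 591.28 = 0.
δ = (−740 + √(740² + 4·50·591.28)) / (2·50) = (−740 + √665856.00) / 100 ≈ 0.7600.

δ ≈ 0.7600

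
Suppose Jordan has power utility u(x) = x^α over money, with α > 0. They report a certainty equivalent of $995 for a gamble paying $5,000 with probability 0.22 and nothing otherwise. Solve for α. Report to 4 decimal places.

EU(lottery) = 0.22·5000^α + 0.78·0 = 0.22·5000^α.
Indifference: 995^α = 0.22·5000^α, so (995/5000)^α = 0.22.
Take logs: α = ln 0.22 / ln(995/5000) ≈ 0.937860.

α ≈ 0.9379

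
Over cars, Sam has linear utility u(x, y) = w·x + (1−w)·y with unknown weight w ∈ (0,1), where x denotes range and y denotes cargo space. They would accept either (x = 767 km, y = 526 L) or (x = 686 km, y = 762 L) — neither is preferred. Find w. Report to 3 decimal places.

Equating utilities: w·767 + (1−w)·526 = w·686 + (1−w)·762.
Collecting terms: w·81 = (1−w)·236.
The marginal rate of substitution is 236/81, so w = 236/(81+236) = 0.744.

w = 0.744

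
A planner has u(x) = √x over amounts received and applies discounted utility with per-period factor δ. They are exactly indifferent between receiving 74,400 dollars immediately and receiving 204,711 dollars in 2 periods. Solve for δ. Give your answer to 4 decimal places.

Indifference means u(74400) = δ^2 · u(204711), so δ^2 = u(74400)/u(204711).
With u(x) = √x: δ^2 = √74400/√204711 = √(74400/204711) = 0.60286.
So δ = 0.60286^(1/2) ≈ 0.7764.

δ ≈ 0.7764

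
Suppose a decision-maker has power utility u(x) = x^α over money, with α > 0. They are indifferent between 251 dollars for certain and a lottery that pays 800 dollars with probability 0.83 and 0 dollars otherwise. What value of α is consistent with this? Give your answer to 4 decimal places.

EU(lottery) = 0.83·800^α + 0.17·0 = 0.83·800^α.
Indifference: 251^α = 0.83·800^α, so (251/800)^α = 0.83.
Take logs: α = ln 0.83 / ln(251/800) ≈ 0.160746.

α ≈ 0.1607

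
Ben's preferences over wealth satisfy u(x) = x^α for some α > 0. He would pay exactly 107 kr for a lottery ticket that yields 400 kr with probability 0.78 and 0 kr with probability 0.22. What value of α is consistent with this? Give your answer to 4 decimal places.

EU(lottery) = 0.78·400^α + 0.22·0 = 0.78·400^α.
Equating: 107^α = 0.78·400^α, i.e. 0.2675^α = 0.78.
Take logs: α = ln 0.78 / ln(107/400) ≈ 0.188423.

α ≈ 0.1884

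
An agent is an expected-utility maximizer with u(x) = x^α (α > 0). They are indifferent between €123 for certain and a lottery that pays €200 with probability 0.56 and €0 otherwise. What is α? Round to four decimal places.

EU(lottery) = 0.56·200^α + 0.44·0 = 0.56·200^α.
Indifference: 123^α = 0.56·200^α, so (123/200)^α = 0.56.
α = ln(0.56) / ln(123/200) = -0.5798185/-0.4861330 ≈ 1.1927.

α ≈ 1.1927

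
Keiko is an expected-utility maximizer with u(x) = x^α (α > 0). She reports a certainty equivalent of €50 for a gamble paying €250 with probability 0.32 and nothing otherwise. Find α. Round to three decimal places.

α ≈ 0.708

EU(lottery) = 0.32·250^α + 0.68·0 = 0.32·250^α.
Indifference: 50^α = 0.32·250^α, so (50/250)^α = 0.32.
Taking logs: α·ln(50/250) = ln(0.32), so α = -1.139434 / -1.609438 ≈ 0.708.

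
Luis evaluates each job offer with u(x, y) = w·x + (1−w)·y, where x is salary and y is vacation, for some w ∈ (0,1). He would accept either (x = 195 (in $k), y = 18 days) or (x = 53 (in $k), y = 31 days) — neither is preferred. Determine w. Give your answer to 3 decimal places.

u(195,18) = u(53,31) means w·195 + (1−w)·18 = w·53 + (1−w)·31.
Rearranging, 142·w − 13·(1−w) = 0.
So w/(1−w) = 13/142 = 0.0915, giving w = 13/(142+13) = 0.084.

w = 0.084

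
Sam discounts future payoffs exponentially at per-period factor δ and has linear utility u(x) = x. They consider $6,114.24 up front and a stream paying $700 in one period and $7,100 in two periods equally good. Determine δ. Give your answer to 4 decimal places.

δ ≈ 0.8800

Equating present values: 6114.24 = 700δ + 7100δ².
Rearranged: 7100δ² + 700δ − 6114.24 = 0.
δ = (−700 + √(700² + 4·7100·6114.24)) / (2·7100) = (−700 + √174134416.00) / 14200 ≈ 0.8800.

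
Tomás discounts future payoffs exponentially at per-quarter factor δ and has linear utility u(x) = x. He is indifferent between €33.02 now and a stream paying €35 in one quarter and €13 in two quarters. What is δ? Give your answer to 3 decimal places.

δ ≈ 0.740

Equating present values: 33.02 = 35δ + 13δ².
So 13δ² + 35δ − 33.02 = 0.
The positive root is δ = [−35 + √(35² + 4·13·33.02)] / (2·13) = (−35 + 54.241)/26 ≈ 0.740.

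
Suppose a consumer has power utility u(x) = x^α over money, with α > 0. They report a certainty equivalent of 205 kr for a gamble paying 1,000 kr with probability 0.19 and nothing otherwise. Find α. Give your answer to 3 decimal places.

Since u(0) = 0, the lottery's EU is 0.19·1000^α.
Equating: 205^α = 0.19·1000^α, i.e. 0.2050^α = 0.19.
α = ln(0.19) / ln(205/1000) = -1.660731/-1.584745 ≈ 1.048.

α ≈ 1.048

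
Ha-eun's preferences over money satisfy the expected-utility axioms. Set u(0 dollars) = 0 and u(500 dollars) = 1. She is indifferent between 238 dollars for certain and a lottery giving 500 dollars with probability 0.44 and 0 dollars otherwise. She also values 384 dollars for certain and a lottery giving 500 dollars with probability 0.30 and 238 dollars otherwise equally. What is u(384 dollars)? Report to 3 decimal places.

0.608

The first gamble pins u(238 dollars): it must equal 0.44·1 + 0.56·0 = 0.44.
The second indifference gives u(384 dollars) = 0.30·u(500 dollars) + 0.70·u(238 dollars) = 0.30·1.00 + 0.70·0.44 = 0.6080.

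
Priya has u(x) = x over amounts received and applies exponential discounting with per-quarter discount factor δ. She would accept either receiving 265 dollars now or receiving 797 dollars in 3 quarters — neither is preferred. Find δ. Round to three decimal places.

δ ≈ 0.693

The payoff in 3 quarters is discounted by δ^3, so u(265) = δ^3·u(797) and δ^3 = u(265)/u(797).
With u(x) = x: δ^3 = 265/797 = 0.33250.
So δ = 0.33250^(1/3) ≈ 0.693.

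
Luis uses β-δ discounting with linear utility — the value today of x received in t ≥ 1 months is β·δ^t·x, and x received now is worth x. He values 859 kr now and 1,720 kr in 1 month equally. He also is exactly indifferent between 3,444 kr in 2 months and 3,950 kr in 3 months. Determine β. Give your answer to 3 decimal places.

β ≈ 0.573

The second indifference involves only future payoffs, so β cancels: β·δ^2·3444 = β·δ^3·3950, giving δ = 3444/3950 = 0.87190.
The first indifference: 859 = β·δ·1720, so β = 859/(δ·1720) = 859/(0.87190·1720) ≈ 0.573.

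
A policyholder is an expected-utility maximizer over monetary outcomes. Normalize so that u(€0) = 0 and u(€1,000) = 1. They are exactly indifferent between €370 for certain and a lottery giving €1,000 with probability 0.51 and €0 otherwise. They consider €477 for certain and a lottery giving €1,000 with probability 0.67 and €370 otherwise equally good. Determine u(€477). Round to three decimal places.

0.838

From the first indifference, u(€370) = 0.51·u(€1,000) + 0.49·u(€0) = 0.51·1 + 0.49·0 = 0.51.
Then u(€477) = 0.67·u(€1,000) + 0.33·u(€370) = 0.67·1.00 + 0.33·0.51 = 0.8383.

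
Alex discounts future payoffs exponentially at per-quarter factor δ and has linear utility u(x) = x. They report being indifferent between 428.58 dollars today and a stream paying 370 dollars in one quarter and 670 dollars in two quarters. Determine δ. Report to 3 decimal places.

δ ≈ 0.570

Equating present values: 428.58 = 370δ + 670δ².
That is, 670δ² + 370δ − 428.58 = 0, a quadratic in δ.
By the quadratic formula (taking the positive root), δ = (−370 + √1285494.40) / 1340 ≈ 0.570.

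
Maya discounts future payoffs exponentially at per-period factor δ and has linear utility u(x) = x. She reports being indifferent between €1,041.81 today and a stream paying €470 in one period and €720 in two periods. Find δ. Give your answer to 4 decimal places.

δ ≈ 0.9200

The stream is worth 470δ + 720δ² today, so 470δ + 720δ² = 1041.81.
Rearranged: 720δ² + 470δ − 1041.81 = 0.
By the quadratic formula (taking the positive root), δ = (−470 + √3221312.80) / 1440 ≈ 0.9200.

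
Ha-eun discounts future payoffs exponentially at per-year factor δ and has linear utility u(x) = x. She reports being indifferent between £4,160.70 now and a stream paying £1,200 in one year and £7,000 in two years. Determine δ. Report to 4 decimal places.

δ ≈ 0.6900

The stream is worth 1200δ + 7000δ² today, so 1200δ + 7000δ² = 4160.70.
That is, 7000δ² + 1200δ − 4160.70 = 0, a quadratic in δ.
δ = (−1200 + √(1200² + 4·7000·4160.70)) / (2·7000) = (−1200 + √117939600.00) / 14000 ≈ 0.6900.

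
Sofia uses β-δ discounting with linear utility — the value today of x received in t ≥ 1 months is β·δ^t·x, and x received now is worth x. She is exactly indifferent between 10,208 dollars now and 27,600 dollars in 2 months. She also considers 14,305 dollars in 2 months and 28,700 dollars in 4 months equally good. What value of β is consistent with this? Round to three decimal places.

From the later pair, β·δ^2·14305 = β·δ^4·28700; dividing through, δ^2 = 14305/28700 = 0.49843, so δ = 0.70600.
The first indifference: 10208 = β·δ^2·27600, so β = 10208/(δ^2·27600) = 10208/(0.49843·27600) ≈ 0.742.

β ≈ 0.742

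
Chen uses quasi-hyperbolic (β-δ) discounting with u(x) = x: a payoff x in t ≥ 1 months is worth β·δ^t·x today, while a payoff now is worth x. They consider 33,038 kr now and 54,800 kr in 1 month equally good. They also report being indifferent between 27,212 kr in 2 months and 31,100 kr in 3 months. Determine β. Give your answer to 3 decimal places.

From the later pair, β·δ^2·27212 = β·δ^3·31100; dividing through, δ = 27212/31100 = 0.87498.
Substituting δ into 33038 = β·δ·54800: β = 33038/(47949.119) ≈ 0.689.

β ≈ 0.689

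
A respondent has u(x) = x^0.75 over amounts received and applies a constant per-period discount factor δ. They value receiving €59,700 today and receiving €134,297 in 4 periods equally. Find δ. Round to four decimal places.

The payoff in 4 periods is discounted by δ^4, so u(59700) = δ^4·u(134297) and δ^4 = u(59700)/u(134297).
With u(x) = x^0.75: δ^4 = 59700^0.75/134297^0.75 = (59700/134297)^0.75 = 0.54442.
Taking the 4th root: δ = 0.54442^(1/4) ≈ 0.8590.

δ ≈ 0.8590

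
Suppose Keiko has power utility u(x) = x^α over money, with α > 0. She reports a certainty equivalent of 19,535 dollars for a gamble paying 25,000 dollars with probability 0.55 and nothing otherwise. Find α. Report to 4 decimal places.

α ≈ 2.4236

EU(lottery) = 0.55·25000^α + 0.45·0 = 0.55·25000^α.
Setting u(19535) equal to that: 19535^α = 0.55·25000^α ⇒ (19535/25000)^α = 0.55.
Take logs: α = ln 0.55 / ln(19535/25000) ≈ 2.423649.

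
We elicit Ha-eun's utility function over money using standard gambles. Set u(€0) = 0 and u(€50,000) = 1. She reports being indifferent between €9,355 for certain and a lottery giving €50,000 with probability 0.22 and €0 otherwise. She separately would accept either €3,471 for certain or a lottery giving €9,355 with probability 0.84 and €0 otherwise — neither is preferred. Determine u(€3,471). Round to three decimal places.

0.185

The first gamble pins u(€9,355): it must equal 0.22·1 + 0.78·0 = 0.22.
Then u(€3,471) = 0.84·u(€9,355) + 0.16·u(€0) = 0.84·0.22 + 0.16·0.00 = 0.1848.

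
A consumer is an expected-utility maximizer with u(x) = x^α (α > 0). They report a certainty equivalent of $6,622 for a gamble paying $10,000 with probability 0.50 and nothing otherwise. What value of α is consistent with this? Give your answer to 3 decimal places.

EU(lottery) = 0.50·10000^α + 0.50·0 = 0.50·10000^α.
Setting u(6622) equal to that: 6622^α = 0.50·10000^α ⇒ (6622/10000)^α = 0.50.
Taking logs: α·ln(6622/10000) = ln(0.50), so α = -0.693147 / -0.412188 ≈ 1.682.

α ≈ 1.682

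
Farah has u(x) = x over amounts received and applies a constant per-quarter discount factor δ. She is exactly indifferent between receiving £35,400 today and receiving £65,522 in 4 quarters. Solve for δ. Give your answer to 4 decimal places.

Equating discounted utilities: u(35400) = δ^4·u(65522) ⇒ δ^4 = u(35400)/u(65522).
With u(x) = x: δ^4 = 35400/65522 = 0.54028.
So δ = 0.54028^(1/4) ≈ 0.8573.

δ ≈ 0.8573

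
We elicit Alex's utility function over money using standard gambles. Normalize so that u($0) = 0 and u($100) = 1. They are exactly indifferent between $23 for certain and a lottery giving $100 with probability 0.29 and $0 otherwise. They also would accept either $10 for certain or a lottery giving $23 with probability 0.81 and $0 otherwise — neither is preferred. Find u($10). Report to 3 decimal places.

From the first indifference, u($23) = 0.29·u($100) + 0.71·u($0) = 0.29·1 + 0.71·0 = 0.29.
The second indifference gives u($10) = 0.81·u($23) + 0.19·u($0) = 0.81·0.29 + 0.19·0.00 = 0.2349.

0.235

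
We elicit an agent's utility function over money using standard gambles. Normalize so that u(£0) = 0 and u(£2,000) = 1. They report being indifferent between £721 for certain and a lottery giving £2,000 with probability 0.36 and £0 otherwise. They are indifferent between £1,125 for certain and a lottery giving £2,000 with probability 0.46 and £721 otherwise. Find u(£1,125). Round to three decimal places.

From the first indifference, u(£721) = 0.36·u(£2,000) + 0.64·u(£0) = 0.36·1 + 0.64·0 = 0.36.
The second indifference gives u(£1,125) = 0.46·u(£2,000) + 0.54·u(£721) = 0.46·1.00 + 0.54·0.36 = 0.6544.

0.654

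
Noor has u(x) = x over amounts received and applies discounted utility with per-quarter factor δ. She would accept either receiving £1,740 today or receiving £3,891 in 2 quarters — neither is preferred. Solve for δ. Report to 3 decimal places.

The payoff in 2 quarters is discounted by δ^2, so u(1740) = δ^2·u(3891) and δ^2 = u(1740)/u(3891).
With u(x) = x: δ^2 = 1740/3891 = 0.44719.
Taking the square root: δ = 0.44719^(1/2) ≈ 0.669.

δ ≈ 0.669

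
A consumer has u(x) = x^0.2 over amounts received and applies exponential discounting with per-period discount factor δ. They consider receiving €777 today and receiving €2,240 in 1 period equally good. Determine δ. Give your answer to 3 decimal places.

Equating discounted utilities: u(777) = δ·u(2240) ⇒ δ = u(777)/u(2240).
With u(x) = x^0.2: δ = 777^0.2/2240^0.2 = (777/2240)^0.2 = 0.80916.

δ ≈ 0.809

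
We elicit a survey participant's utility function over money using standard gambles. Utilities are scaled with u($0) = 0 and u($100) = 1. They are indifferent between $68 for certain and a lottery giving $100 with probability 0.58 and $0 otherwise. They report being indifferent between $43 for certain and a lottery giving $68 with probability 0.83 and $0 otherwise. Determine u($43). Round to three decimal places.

0.481

First, u($68) = 0.58·u($100) + 0.42·u($0) = 0.58.
Chaining: u($43) = 0.83·0.58 + 0.17·0.00 = 0.4814.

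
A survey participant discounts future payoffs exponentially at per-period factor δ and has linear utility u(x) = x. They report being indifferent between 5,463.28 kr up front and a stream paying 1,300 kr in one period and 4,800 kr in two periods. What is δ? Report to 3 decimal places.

δ ≈ 0.940

The stream is worth 1300δ + 4800δ² today, so 1300δ + 4800δ² = 5463.28.
Rearranged: 4800δ² + 1300δ − 5463.28 = 0.
δ = (−1300 + √(1300² + 4·4800·5463.28)) / (2·4800) = (−1300 + √106584976.00) / 9600 ≈ 0.940.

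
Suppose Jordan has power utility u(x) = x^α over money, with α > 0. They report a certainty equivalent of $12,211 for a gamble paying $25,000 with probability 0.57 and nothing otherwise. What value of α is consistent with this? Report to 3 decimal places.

The lottery's expected utility is 0.57·u(25000) + 0.43·u(0) = 0.57·25000^α (since u(0) = 0 for α > 0).
Indifference: 12211^α = 0.57·25000^α, so (12211/25000)^α = 0.57.
α = ln(0.57) / ln(12211/25000) = -0.562119/-0.716539 ≈ 0.784.

α ≈ 0.784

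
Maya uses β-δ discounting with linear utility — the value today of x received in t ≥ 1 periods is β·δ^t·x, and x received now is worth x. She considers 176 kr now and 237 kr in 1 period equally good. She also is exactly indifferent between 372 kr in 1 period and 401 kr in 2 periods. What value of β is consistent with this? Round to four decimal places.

From the later pair, β·δ^1·372 = β·δ^2·401; dividing through, δ = 372/401 = 0.92768.
Now use the now-vs-future pair: 176 = β·δ·237 gives β = 176/(0.92768·237) ≈ 0.8005.

β ≈ 0.8005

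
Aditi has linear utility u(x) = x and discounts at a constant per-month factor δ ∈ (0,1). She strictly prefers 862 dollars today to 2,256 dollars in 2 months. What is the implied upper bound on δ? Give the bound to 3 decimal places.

δ < 0.618

The preference means 862 > δ^2·2256.
Hence δ^2 < 862/2256 = 0.38209, and x ↦ x^(1/2) is increasing on (0,∞).
δ < (862/2256)^(1/2) ≈ 0.618.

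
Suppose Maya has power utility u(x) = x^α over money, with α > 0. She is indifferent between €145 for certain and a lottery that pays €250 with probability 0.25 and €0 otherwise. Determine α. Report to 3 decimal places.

α ≈ 2.545

The lottery's expected utility is 0.25·u(250) + 0.75·u(0) = 0.25·250^α (since u(0) = 0 for α > 0).
Setting u(145) equal to that: 145^α = 0.25·250^α ⇒ (145/250)^α = 0.25.
Taking logs: α·ln(145/250) = ln(0.25), so α = -1.386294 / -0.544727 ≈ 2.545.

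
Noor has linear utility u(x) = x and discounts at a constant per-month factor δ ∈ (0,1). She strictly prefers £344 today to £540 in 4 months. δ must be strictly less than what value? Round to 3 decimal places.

δ < 0.893

Comparing present values: 344 > δ^4·540.
So δ^4 < 344/540 = 0.63704; taking the 4th root of both positive sides preserves the inequality.
δ < (344/540)^(1/4) ≈ 0.893.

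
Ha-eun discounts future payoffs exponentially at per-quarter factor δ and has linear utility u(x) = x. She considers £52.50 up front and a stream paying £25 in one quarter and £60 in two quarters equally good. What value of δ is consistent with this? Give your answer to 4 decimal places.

Present value of the stream is 25·δ + 60·δ². Indifference gives 25δ + 60δ² = 52.50.
So 60δ² + 25δ − 52.50 = 0.
The positive root is δ = [−25 + √(25² + 4·60·52.50)] / (2·60) = (−25 + 115.000)/120 ≈ 0.7500.

δ ≈ 0.7500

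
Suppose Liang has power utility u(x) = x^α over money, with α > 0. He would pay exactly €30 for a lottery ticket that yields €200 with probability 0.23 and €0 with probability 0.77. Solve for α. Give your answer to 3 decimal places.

α ≈ 0.775

EU(lottery) = 0.23·200^α + 0.77·0 = 0.23·200^α.
Setting u(30) equal to that: 30^α = 0.23·200^α ⇒ (30/200)^α = 0.23.
Taking logs: α·ln(30/200) = ln(0.23), so α = -1.469676 / -1.897120 ≈ 0.775.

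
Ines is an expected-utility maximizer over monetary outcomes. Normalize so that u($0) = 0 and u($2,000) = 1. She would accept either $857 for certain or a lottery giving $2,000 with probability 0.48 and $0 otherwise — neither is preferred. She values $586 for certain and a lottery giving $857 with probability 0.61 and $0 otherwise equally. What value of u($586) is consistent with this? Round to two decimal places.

0.29

From the first indifference, u($857) = 0.48·u($2,000) + 0.52·u($0) = 0.48·1 + 0.52·0 = 0.48.
Then u($586) = 0.61·u($857) + 0.39·u($0) = 0.61·0.48 + 0.39·0.00 = 0.2928.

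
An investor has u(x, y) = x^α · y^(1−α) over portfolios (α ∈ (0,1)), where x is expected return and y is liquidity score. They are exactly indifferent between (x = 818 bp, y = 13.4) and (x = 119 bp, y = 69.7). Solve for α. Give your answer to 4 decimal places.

α ≈ 0.4610

Set the two utilities equal: 818^α·13.4^(1−α) = 119^α·69.7^(1−α).
(818/119)^α = (69.7/13.4)^(1−α); take logs: α·ln(818/119) = (1−α)·ln(69.7/13.4), i.e. α·1.9277388 = (1−α)·1.6489456.
Thus α·(3.5766844) = 1.6489456, so α = 1.6489456/3.5766844 ≈ 0.4610.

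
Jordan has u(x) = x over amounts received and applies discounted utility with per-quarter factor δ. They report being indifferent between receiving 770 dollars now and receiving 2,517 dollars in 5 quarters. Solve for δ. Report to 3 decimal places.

δ ≈ 0.789

Indifference means u(770) = δ^5 · u(2517), so δ^5 = u(770)/u(2517).
With u(x) = x: δ^5 = 770/2517 = 0.30592.
Hence δ = (0.30592)^(1/5) = 0.78908.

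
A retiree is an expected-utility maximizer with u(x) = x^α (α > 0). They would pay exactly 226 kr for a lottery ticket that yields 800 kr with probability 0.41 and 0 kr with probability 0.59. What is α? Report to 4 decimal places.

α ≈ 0.7053

Since u(0) = 0, the lottery's EU is 0.41·800^α.
Indifference: 226^α = 0.41·800^α, so (226/800)^α = 0.41.
α = ln(0.41) / ln(226/800) = -0.8915981/-1.2640767 ≈ 0.7053.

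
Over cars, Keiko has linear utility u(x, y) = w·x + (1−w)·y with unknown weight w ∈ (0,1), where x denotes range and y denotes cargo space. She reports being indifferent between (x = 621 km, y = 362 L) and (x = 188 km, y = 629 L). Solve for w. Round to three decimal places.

w = 0.381

Indifference: w·621 + (1−w)·362 = w·188 + (1−w)·629.
Collecting terms: w·433 = (1−w)·267.
Hence w = 267/(433+267) = 267/700 = 0.381.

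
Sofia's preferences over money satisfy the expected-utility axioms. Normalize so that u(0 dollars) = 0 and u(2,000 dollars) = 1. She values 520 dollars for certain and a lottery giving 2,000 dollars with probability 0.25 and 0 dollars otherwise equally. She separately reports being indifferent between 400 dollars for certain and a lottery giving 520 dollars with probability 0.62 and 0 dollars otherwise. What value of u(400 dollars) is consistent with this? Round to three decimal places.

First, u(520 dollars) = 0.25·u(2,000 dollars) + 0.75·u(0 dollars) = 0.25.
Chaining: u(400 dollars) = 0.62·0.25 + 0.38·0.00 = 0.1550.

0.155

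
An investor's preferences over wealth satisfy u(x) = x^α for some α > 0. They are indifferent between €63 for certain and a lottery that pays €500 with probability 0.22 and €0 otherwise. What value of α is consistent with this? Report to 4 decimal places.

α ≈ 0.7309

EU(lottery) = 0.22·500^α + 0.78·0 = 0.22·500^α.
Setting u(63) equal to that: 63^α = 0.22·500^α ⇒ (63/500)^α = 0.22.
α = ln(0.22) / ln(63/500) = -1.5141277/-2.0714734 ≈ 0.7309.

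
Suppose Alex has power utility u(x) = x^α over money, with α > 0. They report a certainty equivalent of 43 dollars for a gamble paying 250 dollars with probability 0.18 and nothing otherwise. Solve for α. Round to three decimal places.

The lottery's expected utility is 0.18·u(250) + 0.82·u(0) = 0.18·250^α (since u(0) = 0 for α > 0).
Indifference: 43^α = 0.18·250^α, so (43/250)^α = 0.18.
Taking logs: α·ln(43/250) = ln(0.18), so α = -1.714798 / -1.760261 ≈ 0.974.

α ≈ 0.974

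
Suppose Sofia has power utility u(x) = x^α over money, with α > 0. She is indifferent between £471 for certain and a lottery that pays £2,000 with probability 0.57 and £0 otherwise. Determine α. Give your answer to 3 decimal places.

The lottery's expected utility is 0.57·u(2000) + 0.43·u(0) = 0.57·2000^α (since u(0) = 0 for α > 0).
Setting u(471) equal to that: 471^α = 0.57·2000^α ⇒ (471/2000)^α = 0.57.
Take logs: α = ln 0.57 / ln(471/2000) ≈ 0.38873.

α ≈ 0.389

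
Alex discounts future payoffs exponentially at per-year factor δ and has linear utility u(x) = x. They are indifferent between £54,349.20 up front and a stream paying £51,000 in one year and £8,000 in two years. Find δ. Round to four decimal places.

δ ≈ 0.9300

Equating present values: 54349.20 = 51000δ + 8000δ².
That is, 8000δ² + 51000δ − 54349.20 = 0, a quadratic in δ.
δ = (−51000 + √(51000² + 4·8000·54349.20)) / (2·8000) = (−51000 + √4340174400.00) / 16000 ≈ 0.9300.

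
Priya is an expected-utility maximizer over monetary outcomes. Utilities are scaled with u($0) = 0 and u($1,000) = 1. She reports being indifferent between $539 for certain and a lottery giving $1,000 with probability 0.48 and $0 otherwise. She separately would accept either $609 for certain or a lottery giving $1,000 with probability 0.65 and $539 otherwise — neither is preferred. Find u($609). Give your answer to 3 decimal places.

First, u($539) = 0.48·u($1,000) + 0.52·u($0) = 0.48.
The second indifference gives u($609) = 0.65·u($1,000) + 0.35·u($539) = 0.65·1.00 + 0.35·0.48 = 0.8180.

0.818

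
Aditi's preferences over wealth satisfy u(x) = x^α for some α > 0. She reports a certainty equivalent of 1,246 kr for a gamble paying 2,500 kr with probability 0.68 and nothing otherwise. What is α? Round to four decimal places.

α ≈ 0.5538

EU(lottery) = 0.68·2500^α + 0.32·0 = 0.68·2500^α.
Setting u(1246) equal to that: 1246^α = 0.68·2500^α ⇒ (1246/2500)^α = 0.68.
Taking logs: α·ln(1246/2500) = ln(0.68), so α = -0.3856625 / -0.6963523 ≈ 0.5538.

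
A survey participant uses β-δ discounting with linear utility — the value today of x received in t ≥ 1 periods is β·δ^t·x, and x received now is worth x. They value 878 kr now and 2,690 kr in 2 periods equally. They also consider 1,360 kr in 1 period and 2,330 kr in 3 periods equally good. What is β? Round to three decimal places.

β ≈ 0.559

Both payoffs in the second observation are in the future, so β drops out: δ^1·1360 = δ^3·2330 ⇒ δ^2 = 1360/2330 = 0.58369, so δ = 0.76400.
The first indifference: 878 = β·δ^2·2690, so β = 878/(δ^2·2690) = 878/(0.58369·2690) ≈ 0.559.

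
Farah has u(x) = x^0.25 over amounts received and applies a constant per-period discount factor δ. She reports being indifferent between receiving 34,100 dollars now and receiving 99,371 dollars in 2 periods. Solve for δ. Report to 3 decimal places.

The payoff in 2 periods is discounted by δ^2, so u(34100) = δ^2·u(99371) and δ^2 = u(34100)/u(99371).
Since u(x) = x^0.25, δ^2 = (34100/99371)^0.25 = 0.34316^0.25 = 0.76537.
So δ = 0.76537^(1/2) ≈ 0.875.

δ ≈ 0.875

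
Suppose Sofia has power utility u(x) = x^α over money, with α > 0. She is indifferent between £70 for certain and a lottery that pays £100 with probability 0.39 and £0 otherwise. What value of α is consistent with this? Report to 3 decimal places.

The lottery's expected utility is 0.39·u(100) + 0.61·u(0) = 0.39·100^α (since u(0) = 0 for α > 0).
Indifference: 70^α = 0.39·100^α, so (70/100)^α = 0.39.
α = ln(0.39) / ln(70/100) = -0.941609/-0.356675 ≈ 2.640.

α ≈ 2.640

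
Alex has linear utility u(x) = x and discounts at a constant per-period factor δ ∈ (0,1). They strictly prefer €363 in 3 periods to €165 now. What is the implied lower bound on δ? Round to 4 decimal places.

Under u(x) = x this choice says 165 < δ^3·363.
Dividing by 363: δ^3 > 0.45455. Both sides are positive, so the cube root keeps the direction.
δ > 0.45455^(1/3) = 0.7689.

δ > 0.7689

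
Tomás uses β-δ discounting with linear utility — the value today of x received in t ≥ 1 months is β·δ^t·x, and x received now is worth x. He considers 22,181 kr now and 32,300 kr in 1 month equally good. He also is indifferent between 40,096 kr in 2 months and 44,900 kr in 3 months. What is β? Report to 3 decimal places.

The second indifference involves only future payoffs, so β cancels: β·δ^2·40096 = β·δ^3·44900, giving δ = 40096/44900 = 0.89301.
Now use the now-vs-future pair: 22181 = β·δ·32300 gives β = 22181/(0.89301·32300) ≈ 0.769.

β ≈ 0.769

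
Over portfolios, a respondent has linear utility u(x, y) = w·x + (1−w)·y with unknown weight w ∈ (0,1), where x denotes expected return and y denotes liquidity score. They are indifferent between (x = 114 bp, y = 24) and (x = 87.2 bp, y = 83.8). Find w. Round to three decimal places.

w = 0.691

u(114,24) = u(87.2,83.8) means w·114 + (1−w)·24 = w·87.2 + (1−w)·83.8.
Collecting terms: w·26.8 = (1−w)·59.8.
Hence w = 59.8/(26.8+59.8) = 59.8/86.6 = 0.691.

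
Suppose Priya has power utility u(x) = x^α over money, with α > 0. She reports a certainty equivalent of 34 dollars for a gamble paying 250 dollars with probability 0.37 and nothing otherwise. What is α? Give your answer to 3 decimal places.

Since u(0) = 0, the lottery's EU is 0.37·250^α.
Indifference: 34^α = 0.37·250^α, so (34/250)^α = 0.37.
α = ln(0.37) / ln(34/250) = -0.994252/-1.995100 ≈ 0.498.

α ≈ 0.498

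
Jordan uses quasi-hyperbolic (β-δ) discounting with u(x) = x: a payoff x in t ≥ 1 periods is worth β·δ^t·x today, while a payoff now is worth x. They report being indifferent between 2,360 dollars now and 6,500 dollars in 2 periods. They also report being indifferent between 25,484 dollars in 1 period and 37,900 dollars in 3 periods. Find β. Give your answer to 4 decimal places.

The second indifference involves only future payoffs, so β cancels: β·δ^1·25484 = β·δ^3·37900, giving δ^2 = 25484/37900 = 0.67240, so δ = 0.82000.
The first indifference: 2360 = β·δ^2·6500, so β = 2360/(δ^2·6500) = 2360/(0.67240·6500) ≈ 0.5400.

β ≈ 0.5400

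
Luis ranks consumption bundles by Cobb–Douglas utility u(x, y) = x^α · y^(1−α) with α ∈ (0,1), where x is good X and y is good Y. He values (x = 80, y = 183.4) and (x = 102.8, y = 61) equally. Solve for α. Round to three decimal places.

α ≈ 0.814

The Cobb–Douglas utilities coincide, so 80^α·183.4^(1−α) = 102.8^α·61^(1−α).
Rearrange to (80/102.8)^α = (61/183.4)^(1−α) and take logs: α·-0.250759 = (1−α)·-1.100796.
So α/(1−α) = (-1.100796)/(-0.250759) = 4.389856, and α = 4.389856/5.389856 ≈ 0.814.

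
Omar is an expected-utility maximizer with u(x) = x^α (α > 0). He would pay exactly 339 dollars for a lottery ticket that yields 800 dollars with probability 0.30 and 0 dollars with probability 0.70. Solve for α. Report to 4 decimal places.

α ≈ 1.4022

Since u(0) = 0, the lottery's EU is 0.30·800^α.
Indifference: 339^α = 0.30·800^α, so (339/800)^α = 0.30.
Taking logs: α·ln(339/800) = ln(0.30), so α = -1.2039728 / -0.8586116 ≈ 1.4022.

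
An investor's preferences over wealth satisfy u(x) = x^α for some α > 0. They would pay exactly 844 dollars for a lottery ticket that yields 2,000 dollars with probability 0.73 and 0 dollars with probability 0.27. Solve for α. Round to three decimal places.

Since u(0) = 0, the lottery's EU is 0.73·2000^α.
Setting u(844) equal to that: 844^α = 0.73·2000^α ⇒ (844/2000)^α = 0.73.
Take logs: α = ln 0.73 / ln(844/2000) ≈ 0.36478.

α ≈ 0.365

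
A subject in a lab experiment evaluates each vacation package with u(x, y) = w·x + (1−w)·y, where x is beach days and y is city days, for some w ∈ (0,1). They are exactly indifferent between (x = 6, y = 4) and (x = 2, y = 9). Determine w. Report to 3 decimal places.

w = 0.556

u(6,4) = u(2,9) means w·6 + (1−w)·4 = w·2 + (1−w)·9.
w·(6−2) = (1−w)·(9−4), i.e. w·4 = (1−w)·5.
The marginal rate of substitution is 5/4, so w = 5/(4+5) = 0.556.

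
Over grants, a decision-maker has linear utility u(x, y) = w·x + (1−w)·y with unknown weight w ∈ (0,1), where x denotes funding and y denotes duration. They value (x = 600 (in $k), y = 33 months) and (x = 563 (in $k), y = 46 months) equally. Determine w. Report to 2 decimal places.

Equating utilities: w·600 + (1−w)·33 = w·563 + (1−w)·46.
Collecting terms: w·37 = (1−w)·13.
So w/(1−w) = 13/37 = 0.3514, giving w = 13/(37+13) = 0.26.

w = 0.26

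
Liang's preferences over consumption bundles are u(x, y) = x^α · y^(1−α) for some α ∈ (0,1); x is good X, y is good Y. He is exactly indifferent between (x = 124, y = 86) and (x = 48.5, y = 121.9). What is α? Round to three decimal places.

Indifference: 124^α · 86^(1−α) = 48.5^α · 121.9^(1−α).
Rearrange to (124/48.5)^α = (121.9/86)^(1−α) and take logs: α·0.938718 = (1−α)·0.348854.
With A = 0.938718 and B = 0.348854: α·A = (1−α)·B, so α = B/(A+B) = 0.348854/1.287572 ≈ 0.271.

α ≈ 0.271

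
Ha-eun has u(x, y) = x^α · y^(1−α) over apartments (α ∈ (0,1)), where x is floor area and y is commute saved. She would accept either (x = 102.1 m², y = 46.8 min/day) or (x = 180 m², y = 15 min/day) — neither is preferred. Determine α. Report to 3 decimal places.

α ≈ 0.667

Set the two utilities equal: 102.1^α·46.8^(1−α) = 180^α·15^(1−α).
(102.1/180)^α = (15/46.8)^(1−α); take logs: α·ln(102.1/180) = (1−α)·ln(15/46.8), i.e. α·-0.567004 = (1−α)·-1.137833.
Thus α·(-1.704837) = -1.137833, so α = -1.137833/-1.704837 ≈ 0.667.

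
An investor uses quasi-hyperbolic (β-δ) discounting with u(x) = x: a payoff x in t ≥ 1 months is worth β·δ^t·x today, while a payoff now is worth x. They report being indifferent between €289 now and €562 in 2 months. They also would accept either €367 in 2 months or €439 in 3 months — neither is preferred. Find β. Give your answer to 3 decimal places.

The second indifference involves only future payoffs, so β cancels: β·δ^2·367 = β·δ^3·439, giving δ = 367/439 = 0.83599.
Now use the now-vs-future pair: 289 = β·δ^2·562 gives β = 289/(0.69888·562) ≈ 0.736.

β ≈ 0.736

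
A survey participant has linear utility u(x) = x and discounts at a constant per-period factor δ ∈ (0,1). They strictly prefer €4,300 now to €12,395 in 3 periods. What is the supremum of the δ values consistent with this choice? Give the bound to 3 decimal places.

δ < 0.703

The preference means 4300 > δ^3·12395.
Hence δ^3 < 4300/12395 = 0.34691, and x ↦ x^(1/3) is increasing on (0,∞).
δ < 0.34691^(1/3) = 0.703.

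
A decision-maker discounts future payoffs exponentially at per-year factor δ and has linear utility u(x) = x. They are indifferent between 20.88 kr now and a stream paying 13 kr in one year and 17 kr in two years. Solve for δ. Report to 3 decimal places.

The stream is worth 13δ + 17δ² today, so 13δ + 17δ² = 20.88.
So 17δ² + 13δ − 20.88 = 0.
The positive root is δ = [−13 + √(13² + 4·17·20.88)] / (2·17) = (−13 + 39.860)/34 ≈ 0.790.

δ ≈ 0.790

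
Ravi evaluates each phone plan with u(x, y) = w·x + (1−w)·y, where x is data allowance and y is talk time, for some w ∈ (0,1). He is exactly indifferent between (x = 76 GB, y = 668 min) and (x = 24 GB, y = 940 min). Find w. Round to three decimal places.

w = 0.840

Indifference: w·76 + (1−w)·668 = w·24 + (1−w)·940.
w·(76−24) = (1−w)·(940−668), i.e. w·52 = (1−w)·272.
Hence w = 272/(52+272) = 272/324 = 0.840.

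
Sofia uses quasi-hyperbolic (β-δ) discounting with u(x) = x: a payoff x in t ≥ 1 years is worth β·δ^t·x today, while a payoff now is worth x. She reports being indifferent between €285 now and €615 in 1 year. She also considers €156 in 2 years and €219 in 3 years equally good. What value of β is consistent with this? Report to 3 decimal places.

From the later pair, β·δ^2·156 = β·δ^3·219; dividing through, δ = 156/219 = 0.71233.
The first indifference: 285 = β·δ·615, so β = 285/(δ·615) = 285/(0.71233·615) ≈ 0.651.

β ≈ 0.651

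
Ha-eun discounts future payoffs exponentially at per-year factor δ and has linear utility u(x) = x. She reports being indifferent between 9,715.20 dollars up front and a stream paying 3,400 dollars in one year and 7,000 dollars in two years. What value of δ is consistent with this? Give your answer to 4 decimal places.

δ ≈ 0.9600

Present value of the stream is 3400·δ + 7000·δ². Indifference gives 3400δ + 7000δ² = 9715.20.
So 7000δ² + 3400δ − 9715.20 = 0.
δ = (−3400 + √(3400² + 4·7000·9715.20)) / (2·7000) = (−3400 + √283585600.00) / 14000 ≈ 0.9600.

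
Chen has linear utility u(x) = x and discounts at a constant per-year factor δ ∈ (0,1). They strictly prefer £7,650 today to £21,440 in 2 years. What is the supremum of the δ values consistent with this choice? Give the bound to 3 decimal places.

Comparing present values: 7650 > δ^2·21440.
Hence δ^2 < 7650/21440 = 0.35681, and x ↦ x^(1/2) is increasing on (0,∞).
δ < (7650/21440)^(1/2) ≈ 0.597.

δ < 0.597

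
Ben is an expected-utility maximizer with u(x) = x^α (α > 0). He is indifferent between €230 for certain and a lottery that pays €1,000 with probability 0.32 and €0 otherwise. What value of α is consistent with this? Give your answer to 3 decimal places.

EU(lottery) = 0.32·1000^α + 0.68·0 = 0.32·1000^α.
Indifference: 230^α = 0.32·1000^α, so (230/1000)^α = 0.32.
Take logs: α = ln 0.32 / ln(230/1000) ≈ 0.77530.

α ≈ 0.775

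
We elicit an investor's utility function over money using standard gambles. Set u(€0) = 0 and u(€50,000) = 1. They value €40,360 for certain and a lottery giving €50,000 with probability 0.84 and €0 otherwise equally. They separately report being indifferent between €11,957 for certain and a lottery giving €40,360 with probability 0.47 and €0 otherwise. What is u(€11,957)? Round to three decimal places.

The first gamble pins u(€40,360): it must equal 0.84·1 + 0.16·0 = 0.84.
Then u(€11,957) = 0.47·u(€40,360) + 0.53·u(€0) = 0.47·0.84 + 0.53·0.00 = 0.3948.

0.395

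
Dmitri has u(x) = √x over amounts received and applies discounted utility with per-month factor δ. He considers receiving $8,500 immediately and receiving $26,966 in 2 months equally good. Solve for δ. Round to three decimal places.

Equating discounted utilities: u(8500) = δ^2·u(26966) ⇒ δ^2 = u(8500)/u(26966).
With u(x) = √x: δ^2 = √8500/√26966 = √(8500/26966) = 0.56144.
Hence δ = (0.56144)^(1/2) = 0.74929.

δ ≈ 0.749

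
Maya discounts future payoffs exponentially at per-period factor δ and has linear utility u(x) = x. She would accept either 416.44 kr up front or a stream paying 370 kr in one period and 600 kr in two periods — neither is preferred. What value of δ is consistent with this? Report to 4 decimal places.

Present value of the stream is 370·δ + 600·δ². Indifference gives 370δ + 600δ² = 416.44.
Rearranged: 600δ² + 370δ − 416.44 = 0.
By the quadratic formula (taking the positive root), δ = (−370 + √1136356.00) / 1200 ≈ 0.5800.

δ ≈ 0.5800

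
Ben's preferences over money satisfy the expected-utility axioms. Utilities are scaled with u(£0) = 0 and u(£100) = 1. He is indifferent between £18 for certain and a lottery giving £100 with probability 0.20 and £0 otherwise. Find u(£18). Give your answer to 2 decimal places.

u(£18) equals the lottery's expected utility: 0.20·1 + 0.80·0 = 0.20.

0.20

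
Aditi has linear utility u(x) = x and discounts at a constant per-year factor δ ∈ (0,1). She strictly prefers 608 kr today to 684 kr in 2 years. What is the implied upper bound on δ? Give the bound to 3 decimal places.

The preference means 608 > δ^2·684.
So δ^2 < 608/684 = 0.88889; taking the square root of both positive sides preserves the inequality.
δ < 0.88889^(1/2) = 0.943.

δ < 0.943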